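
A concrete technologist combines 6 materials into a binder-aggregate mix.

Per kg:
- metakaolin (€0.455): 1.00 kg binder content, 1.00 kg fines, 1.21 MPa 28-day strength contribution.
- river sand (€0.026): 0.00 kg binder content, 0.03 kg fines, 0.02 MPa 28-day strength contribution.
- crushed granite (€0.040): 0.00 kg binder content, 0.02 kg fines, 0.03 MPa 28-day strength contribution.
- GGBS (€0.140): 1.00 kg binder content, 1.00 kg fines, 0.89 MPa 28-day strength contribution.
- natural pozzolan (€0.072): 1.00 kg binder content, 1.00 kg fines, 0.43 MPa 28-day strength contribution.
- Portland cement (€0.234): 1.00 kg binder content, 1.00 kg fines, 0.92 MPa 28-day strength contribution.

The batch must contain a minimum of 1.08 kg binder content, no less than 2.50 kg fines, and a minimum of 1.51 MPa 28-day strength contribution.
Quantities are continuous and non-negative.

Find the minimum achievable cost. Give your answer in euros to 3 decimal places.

Treat it as an LP. Let x1 = kg of metakaolin, x2 = kg of river sand, x3 = kg of crushed granite, x4 = kg of GGBS, x5 = kg of natural pozzolan, x6 = kg of Portland cement.
Minimise 0.455x1 + 0.026x2 + 0.04x3 + 0.14x4 + 0.072x5 + 0.234x6 with:
  1x1 + 1x4 + 1x5 + 1x6 ≥ 1.08   (binder content)
  1x1 + 0.03x2 + 0.02x3 + 1x4 + 1x5 + 1x6 ≥ 2.5   (fines)
  1.21x1 + 0.02x2 + 0.03x3 + 0.89x4 + 0.43x5 + 0.92x6 ≥ 1.51   (28-day strength contribution)
  x1, x2, x3, x4, x5, x6 ≥ 0.
At the optimum only GGBS, natural pozzolan are positive (metakaolin, river sand, crushed granite, Portland cement = 0). There the fines and 28-day strength contribution constraints are tight.
That vertex is x4 = 0.9457, x5 = 1.554.
Objective = 0.14·0.9457 + 0.072·1.554 = 0.24429.

€0.244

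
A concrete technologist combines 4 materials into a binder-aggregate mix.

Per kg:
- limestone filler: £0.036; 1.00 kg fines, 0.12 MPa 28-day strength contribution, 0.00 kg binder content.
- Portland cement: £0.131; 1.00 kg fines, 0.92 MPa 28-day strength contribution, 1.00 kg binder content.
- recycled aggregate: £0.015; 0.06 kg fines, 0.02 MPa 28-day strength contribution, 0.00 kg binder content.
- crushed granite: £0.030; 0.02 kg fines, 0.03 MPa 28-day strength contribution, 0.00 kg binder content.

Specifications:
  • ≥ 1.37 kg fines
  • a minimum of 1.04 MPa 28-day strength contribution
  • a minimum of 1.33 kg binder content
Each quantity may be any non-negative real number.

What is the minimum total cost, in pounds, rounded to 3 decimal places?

Treat it as an LP. Let x1 = kg of limestone filler, x2 = kg of Portland cement, x3 = kg of recycled aggregate, x4 = kg of crushed granite.
Minimise 0.036x1 + 0.131x2 + 0.015x3 + 0.03x4 subject to:
  1x1 + 1x2 + 0.06x3 + 0.02x4 ≥ 1.37   (fines)
  0.12x1 + 0.92x2 + 0.02x3 + 0.03x4 ≥ 1.04   (28-day strength contribution)
  1x2 ≥ 1.33   (binder content)
  x1, x2, x3, x4 ≥ 0.
At the optimum only limestone filler, Portland cement are positive (recycled aggregate, crushed granite = 0). There the fines and binder content constraints are tight.
So limestone filler = 0.04 kg, Portland cement = 1.33 kg.
Objective = 0.036·0.04 + 0.131·1.33 = 0.17567.

£0.176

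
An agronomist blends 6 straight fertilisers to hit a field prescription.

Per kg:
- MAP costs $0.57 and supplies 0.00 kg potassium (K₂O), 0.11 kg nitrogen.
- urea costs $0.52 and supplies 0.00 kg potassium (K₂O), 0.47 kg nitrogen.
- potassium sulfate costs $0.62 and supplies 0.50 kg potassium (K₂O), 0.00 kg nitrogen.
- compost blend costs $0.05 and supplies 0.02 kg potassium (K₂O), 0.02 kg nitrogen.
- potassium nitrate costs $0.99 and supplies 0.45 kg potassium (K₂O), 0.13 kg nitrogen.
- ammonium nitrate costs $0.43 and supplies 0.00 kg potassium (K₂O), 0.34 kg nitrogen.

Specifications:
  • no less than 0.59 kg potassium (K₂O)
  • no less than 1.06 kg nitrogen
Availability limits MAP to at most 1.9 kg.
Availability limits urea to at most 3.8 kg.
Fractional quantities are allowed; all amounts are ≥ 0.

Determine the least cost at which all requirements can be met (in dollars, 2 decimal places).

Treat it as an LP. Let x1 = kg of MAP, x2 = kg of urea, x3 = kg of potassium sulfate, x4 = kg of compost blend, x5 = kg of potassium nitrate, x6 = kg of ammonium nitrate.
Minimise 0.57x1 + 0.52x2 + 0.62x3 + 0.05x4 + 0.99x5 + 0.43x6 s.t.:
  0.5x3 + 0.02x4 + 0.45x5 ≥ 0.59   (potassium (K₂O))
  0.11x1 + 0.47x2 + 0.02x4 + 0.13x5 + 0.34x6 ≥ 1.06   (nitrogen)
  x1 ≤ 1.9
  x2 ≤ 3.8
  x1, x2, x3, x4, x5, x6 ≥ 0.
The optimal basis is {urea, potassium sulfate}; MAP, compost blend, potassium nitrate, ammonium nitrate drop out. The potassium (K₂O) and nitrogen requirements are met with equality.
So urea = 2.255 kg, potassium sulfate = 1.18 kg.
Cost = 0.52·2.255 + 0.62·1.18 = 1.9042.

$1.90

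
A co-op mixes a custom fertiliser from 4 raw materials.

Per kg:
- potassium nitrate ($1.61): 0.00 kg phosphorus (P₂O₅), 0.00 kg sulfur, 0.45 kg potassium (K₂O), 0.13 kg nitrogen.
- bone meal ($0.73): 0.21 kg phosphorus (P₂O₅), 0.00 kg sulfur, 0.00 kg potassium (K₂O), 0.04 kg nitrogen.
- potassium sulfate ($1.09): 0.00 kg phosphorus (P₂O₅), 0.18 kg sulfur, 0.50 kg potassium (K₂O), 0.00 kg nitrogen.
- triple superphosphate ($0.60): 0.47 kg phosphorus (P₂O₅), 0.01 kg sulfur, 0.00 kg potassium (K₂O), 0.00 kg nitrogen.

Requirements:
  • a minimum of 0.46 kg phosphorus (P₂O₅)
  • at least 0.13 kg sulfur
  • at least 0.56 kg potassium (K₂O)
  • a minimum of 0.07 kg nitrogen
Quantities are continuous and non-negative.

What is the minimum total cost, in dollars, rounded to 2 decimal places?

Treat it as an LP. Let x1 = kg of potassium nitrate, x2 = kg of bone meal, x3 = kg of potassium sulfate, x4 = kg of triple superphosphate.
min 1.61x1 + 0.73x2 + 1.09x3 + 0.6x4 with:
  0.21x2 + 0.47x4 ≥ 0.46   (phosphorus (P₂O₅))
  0.18x3 + 0.01x4 ≥ 0.13   (sulfur)
  0.45x1 + 0.5x3 ≥ 0.56   (potassium (K₂O))
  0.13x1 + 0.04x2 ≥ 0.07   (nitrogen)
  x1, x2, x3, x4 ≥ 0.
The optimal mix uses every input. Binding constraints: phosphorus (P₂O₅), sulfur, potassium (K₂O), nitrogen.
Optimal quantities: potassium nitrate = 0.4988 kg, bone meal = 0.1288 kg, potassium sulfate = 0.671 kg, triple superphosphate = 0.9212 kg.
Hence cost = 1.61·0.4988 + 0.73·0.1288 + 1.09·0.671 + 0.6·0.9212 = $2.1812.

$2.18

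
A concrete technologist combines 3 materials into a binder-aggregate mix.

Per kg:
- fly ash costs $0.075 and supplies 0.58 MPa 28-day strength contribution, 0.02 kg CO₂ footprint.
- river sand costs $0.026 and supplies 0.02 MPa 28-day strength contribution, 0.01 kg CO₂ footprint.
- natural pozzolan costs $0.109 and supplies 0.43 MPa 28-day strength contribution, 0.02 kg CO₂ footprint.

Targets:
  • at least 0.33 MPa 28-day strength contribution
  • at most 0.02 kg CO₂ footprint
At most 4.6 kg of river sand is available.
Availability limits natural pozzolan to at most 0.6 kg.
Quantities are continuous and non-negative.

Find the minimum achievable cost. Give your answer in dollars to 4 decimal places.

Let x1 = kg of fly ash, x2 = kg of river sand, x3 = kg of natural pozzolan.
min 0.075x1 + 0.026x2 + 0.109x3 subject to:
  0.58x1 + 0.02x2 + 0.43x3 ≥ 0.33   (28-day strength contribution)
  0.02x1 + 0.01x2 + 0.02x3 ≤ 0.02   (CO₂ footprint)
  x2 ≤ 4.6
  x3 ≤ 0.6
  x1, x2, x3 ≥ 0.
The cheapest feasible vertex uses only fly ash; river sand, natural pozzolan are not used. There the 28-day strength contribution constraint is tight.
Solving gives x1 = 0.569.
Hence cost = 0.075·0.569 = $0.042675.

$0.0427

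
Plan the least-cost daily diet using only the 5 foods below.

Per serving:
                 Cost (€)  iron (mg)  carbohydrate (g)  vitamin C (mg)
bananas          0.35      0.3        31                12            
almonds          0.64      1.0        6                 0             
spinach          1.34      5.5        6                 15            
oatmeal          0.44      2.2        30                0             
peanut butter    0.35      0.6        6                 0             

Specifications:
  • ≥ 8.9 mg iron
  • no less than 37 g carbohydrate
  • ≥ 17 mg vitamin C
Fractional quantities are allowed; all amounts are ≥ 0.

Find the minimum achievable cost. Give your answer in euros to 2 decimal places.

€2.05

Let x1 = servings of bananas, x2 = servings of almonds, x3 = servings of spinach, x4 = servings of oatmeal, x5 = servings of peanut butter.
min 0.35x1 + 0.64x2 + 1.34x3 + 0.44x4 + 0.35x5 subject to:
  0.3x1 + 1x2 + 5.5x3 + 2.2x4 + 0.6x5 ≥ 8.9   (iron)
  31x1 + 6x2 + 6x3 + 30x4 + 6x5 ≥ 37   (carbohydrate)
  12x1 + 15x3 ≥ 17   (vitamin C)
  x1, x2, x3, x4, x5 ≥ 0.
The optimal basis is {spinach, oatmeal}; bananas, almonds, peanut butter drop out. There the iron and vitamin C constraints are tight.
Optimal quantities: spinach = 1.133 servings, oatmeal = 1.212 servings.
Cost = 1.34·1.133 + 0.44·1.212 = 2.0515.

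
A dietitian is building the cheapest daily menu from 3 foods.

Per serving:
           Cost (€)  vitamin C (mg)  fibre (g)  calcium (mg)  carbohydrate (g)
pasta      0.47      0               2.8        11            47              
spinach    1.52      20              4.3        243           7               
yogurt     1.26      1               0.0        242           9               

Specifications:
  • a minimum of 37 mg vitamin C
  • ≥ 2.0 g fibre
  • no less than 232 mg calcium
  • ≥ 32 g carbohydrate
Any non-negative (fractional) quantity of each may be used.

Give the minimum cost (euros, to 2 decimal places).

Let x1 = servings of pasta, x2 = servings of spinach, x3 = servings of yogurt.
min 0.47x1 + 1.52x2 + 1.26x3 subject to:
  20x2 + 1x3 ≥ 37   (vitamin C)
  2.8x1 + 4.3x2 ≥ 2   (fibre)
  11x1 + 243x2 + 242x3 ≥ 232   (calcium)
  47x1 + 7x2 + 9x3 ≥ 32   (carbohydrate)
  x1, x2, x3 ≥ 0.
At the optimum only pasta, spinach are positive (yogurt = 0). The vitamin C and carbohydrate requirements are met with equality.
Optimal quantities: pasta = 0.4053 servings, spinach = 1.85 servings.
Hence cost = 0.47·0.4053 + 1.52·1.85 = €3.0025.

€3.00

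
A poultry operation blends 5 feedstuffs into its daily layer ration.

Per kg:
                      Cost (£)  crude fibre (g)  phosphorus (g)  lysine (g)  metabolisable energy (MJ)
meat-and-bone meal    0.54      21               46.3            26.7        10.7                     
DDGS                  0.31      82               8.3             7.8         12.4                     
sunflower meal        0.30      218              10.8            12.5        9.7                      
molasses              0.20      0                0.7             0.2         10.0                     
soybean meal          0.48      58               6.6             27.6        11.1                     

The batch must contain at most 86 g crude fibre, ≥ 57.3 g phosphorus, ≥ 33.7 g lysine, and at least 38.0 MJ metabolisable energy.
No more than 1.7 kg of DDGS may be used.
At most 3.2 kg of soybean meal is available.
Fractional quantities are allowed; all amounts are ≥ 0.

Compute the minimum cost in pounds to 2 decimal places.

£1.15

Let x1 = kg of meat-and-bone meal, x2 = kg of DDGS, x3 = kg of sunflower meal, x4 = kg of molasses, x5 = kg of soybean meal.
min 0.54x1 + 0.31x2 + 0.3x3 + 0.2x4 + 0.48x5 s.t.:
  21x1 + 82x2 + 218x3 + 58x5 ≤ 86   (crude fibre)
  46.3x1 + 8.3x2 + 10.8x3 + 0.7x4 + 6.6x5 ≥ 57.3   (phosphorus)
  26.7x1 + 7.8x2 + 12.5x3 + 0.2x4 + 27.6x5 ≥ 33.7   (lysine)
  10.7x1 + 12.4x2 + 9.7x3 + 10x4 + 11.1x5 ≥ 38   (metabolisable energy)
  x2 ≤ 1.7
  x5 ≤ 3.2
  x1, x2, x3, x4, x5 ≥ 0.
At the optimum only meat-and-bone meal, DDGS, molasses are positive (sunflower meal, soybean meal = 0). There the phosphorus, lysine, metabolisable energy constraints are tight.
So meat-and-bone meal = 1.14 kg, DDGS = 0.3619 kg, molasses = 2.131 kg.
Total cost: 0.54·1.14 + 0.31·0.3619 + 0.2·2.131 = 1.1540.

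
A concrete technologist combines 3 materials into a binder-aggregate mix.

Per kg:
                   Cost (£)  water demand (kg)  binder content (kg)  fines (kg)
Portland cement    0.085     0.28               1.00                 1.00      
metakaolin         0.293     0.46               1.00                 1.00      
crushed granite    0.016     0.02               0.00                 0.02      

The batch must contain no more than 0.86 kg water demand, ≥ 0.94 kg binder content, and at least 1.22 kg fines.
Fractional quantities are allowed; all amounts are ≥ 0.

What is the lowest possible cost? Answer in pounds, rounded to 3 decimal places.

Let x1 = kg of Portland cement, x2 = kg of metakaolin, x3 = kg of crushed granite.
Minimise 0.085x1 + 0.293x2 + 0.016x3 subject to:
  0.28x1 + 0.46x2 + 0.02x3 ≤ 0.86   (water demand)
  1x1 + 1x2 ≥ 0.94   (binder content)
  1x1 + 1x2 + 0.02x3 ≥ 1.22   (fines)
  x1, x2, x3 ≥ 0.
The cheapest feasible vertex uses only Portland cement; metakaolin, crushed granite are not used. There the fines constraint is tight.
So Portland cement = 1.22 kg.
Cost = 0.085·1.22 = 0.10370.

£0.104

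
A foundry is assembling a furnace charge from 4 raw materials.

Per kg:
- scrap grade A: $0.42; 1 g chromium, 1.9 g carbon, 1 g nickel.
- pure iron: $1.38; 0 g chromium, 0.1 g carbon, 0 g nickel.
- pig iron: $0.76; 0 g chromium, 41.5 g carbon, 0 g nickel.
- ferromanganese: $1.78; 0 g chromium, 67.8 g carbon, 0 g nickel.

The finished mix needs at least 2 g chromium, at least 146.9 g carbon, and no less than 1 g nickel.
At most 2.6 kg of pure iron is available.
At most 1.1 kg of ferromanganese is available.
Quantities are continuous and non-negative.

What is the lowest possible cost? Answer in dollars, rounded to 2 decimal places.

Treat it as an LP. Let x1 = kg of scrap grade A, x2 = kg of pure iron, x3 = kg of pig iron, x4 = kg of ferromanganese.
Minimize 0.42x1 + 1.38x2 + 0.76x3 + 1.78x4 with:
  1x1 ≥ 2   (chromium)
  1.9x1 + 0.1x2 + 41.5x3 + 67.8x4 ≥ 146.9   (carbon)
  1x1 ≥ 1   (nickel)
  x2 ≤ 2.6
  x4 ≤ 1.1
  x1, x2, x3, x4 ≥ 0.
The minimum-cost mix takes nothing from pure iron, ferromanganese — only scrap grade A, pig iron. Binding constraints: chromium and carbon.
Optimal quantities: scrap grade A = 2 kg, pig iron = 3.448 kg.
Objective = 0.42·2 + 0.76·3.448 = 3.4605.

$3.46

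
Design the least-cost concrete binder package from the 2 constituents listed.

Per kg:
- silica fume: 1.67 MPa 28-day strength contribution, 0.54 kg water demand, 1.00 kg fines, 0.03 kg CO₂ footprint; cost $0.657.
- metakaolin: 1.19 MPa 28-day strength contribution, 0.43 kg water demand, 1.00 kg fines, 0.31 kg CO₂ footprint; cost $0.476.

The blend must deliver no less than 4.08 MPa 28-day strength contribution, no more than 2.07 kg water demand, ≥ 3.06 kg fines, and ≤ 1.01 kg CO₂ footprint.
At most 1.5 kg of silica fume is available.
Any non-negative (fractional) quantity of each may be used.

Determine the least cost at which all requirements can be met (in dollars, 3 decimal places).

$1.622

This is a linear program. Let x1 = kg of silica fume, x2 = kg of metakaolin.
min 0.657x1 + 0.476x2 with:
  1.67x1 + 1.19x2 ≥ 4.08   (28-day strength contribution)
  0.54x1 + 0.43x2 ≤ 2.07   (water demand)
  1x1 + 1x2 ≥ 3.06   (fines)
  0.03x1 + 0.31x2 ≤ 1.01   (CO₂ footprint)
  x1 ≤ 1.5
  x1, x2 ≥ 0.
Both inputs are positive at the optimum. Binding constraints: 28-day strength contribution and fines.
Solving gives x1 = 0.9138, x2 = 2.146.
Total cost: 0.657·0.9138 + 0.476·2.146 = 1.62186.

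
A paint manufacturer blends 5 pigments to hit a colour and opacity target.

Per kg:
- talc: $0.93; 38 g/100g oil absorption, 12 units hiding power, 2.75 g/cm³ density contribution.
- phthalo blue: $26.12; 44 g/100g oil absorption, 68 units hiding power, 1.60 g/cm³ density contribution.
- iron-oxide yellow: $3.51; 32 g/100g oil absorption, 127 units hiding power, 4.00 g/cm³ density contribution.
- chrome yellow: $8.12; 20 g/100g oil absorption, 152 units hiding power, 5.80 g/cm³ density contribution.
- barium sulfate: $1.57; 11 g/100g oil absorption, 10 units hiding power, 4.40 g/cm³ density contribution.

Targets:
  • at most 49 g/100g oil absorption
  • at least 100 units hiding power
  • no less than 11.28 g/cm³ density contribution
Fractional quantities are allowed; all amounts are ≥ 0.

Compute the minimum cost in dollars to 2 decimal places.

$5.30

Let x1 = kg of talc, x2 = kg of phthalo blue, x3 = kg of iron-oxide yellow, x4 = kg of chrome yellow, x5 = kg of barium sulfate.
min 0.93x1 + 26.12x2 + 3.51x3 + 8.12x4 + 1.57x5 subject to:
  38x1 + 44x2 + 32x3 + 20x4 + 11x5 ≤ 49   (oil absorption)
  12x1 + 68x2 + 127x3 + 152x4 + 10x5 ≥ 100   (hiding power)
  2.75x1 + 1.6x2 + 4x3 + 5.8x4 + 4.4x5 ≥ 11.28   (density contribution)
  x1, x2, x3, x4, x5 ≥ 0.
The cheapest feasible vertex uses only talc, iron-oxide yellow, barium sulfate; phthalo blue, chrome yellow are not used. Binding constraints: oil absorption, hiding power, density contribution.
Solving gives x1 = 0.2304, x3 = 0.6194, x5 = 1.856.
Cost = 0.93·0.2304 + 3.51·0.6194 + 1.57·1.856 = 5.3023.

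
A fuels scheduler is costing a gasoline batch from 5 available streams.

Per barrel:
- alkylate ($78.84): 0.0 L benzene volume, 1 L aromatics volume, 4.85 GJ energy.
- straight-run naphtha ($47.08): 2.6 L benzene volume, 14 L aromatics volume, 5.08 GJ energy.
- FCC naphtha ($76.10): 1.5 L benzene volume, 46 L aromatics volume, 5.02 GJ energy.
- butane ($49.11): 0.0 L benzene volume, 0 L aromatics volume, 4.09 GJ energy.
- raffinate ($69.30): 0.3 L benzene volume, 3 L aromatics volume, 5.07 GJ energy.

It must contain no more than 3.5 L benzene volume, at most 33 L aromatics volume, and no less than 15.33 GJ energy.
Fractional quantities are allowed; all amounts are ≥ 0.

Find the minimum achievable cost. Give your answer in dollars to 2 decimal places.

$165.34

This is a linear program. Let x1 = barrels of alkylate, x2 = barrels of straight-run naphtha, x3 = barrels of FCC naphtha, x4 = barrels of butane, x5 = barrels of raffinate.
Minimize 78.84x1 + 47.08x2 + 76.1x3 + 49.11x4 + 69.3x5 s.t.:
  2.6x2 + 1.5x3 + 0.3x5 ≤ 3.5   (benzene volume)
  1x1 + 14x2 + 46x3 + 3x5 ≤ 33   (aromatics volume)
  4.85x1 + 5.08x2 + 5.02x3 + 4.09x4 + 5.07x5 ≥ 15.33   (energy)
  x1, x2, x3, x4, x5 ≥ 0.
The minimum-cost mix takes nothing from alkylate, FCC naphtha, raffinate — only straight-run naphtha, butane. There the benzene volume and energy constraints are tight.
So straight-run naphtha = 1.3462 barrels, butane = 2.0762 barrels.
Hence cost = 47.08·1.3462 + 49.11·2.0762 = $165.3413.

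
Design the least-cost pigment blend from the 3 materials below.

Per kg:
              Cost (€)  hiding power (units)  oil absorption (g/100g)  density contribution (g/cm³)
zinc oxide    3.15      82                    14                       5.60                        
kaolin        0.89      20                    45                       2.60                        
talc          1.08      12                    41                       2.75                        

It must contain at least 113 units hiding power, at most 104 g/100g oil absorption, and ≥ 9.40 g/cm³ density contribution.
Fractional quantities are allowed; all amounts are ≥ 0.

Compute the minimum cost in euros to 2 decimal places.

€4.51

Treat it as an LP. Let x1 = kg of zinc oxide, x2 = kg of kaolin, x3 = kg of talc.
Minimise 3.15x1 + 0.89x2 + 1.08x3 subject to:
  82x1 + 20x2 + 12x3 ≥ 113   (hiding power)
  14x1 + 45x2 + 41x3 ≤ 104   (oil absorption)
  5.6x1 + 2.6x2 + 2.75x3 ≥ 9.4   (density contribution)
  x1, x2, x3 ≥ 0.
The minimum-cost mix takes nothing from talc — only zinc oxide, kaolin. The hiding power and density contribution requirements are met with equality.
Solving gives x1 = 1.045, x2 = 1.364.
Objective = 3.15·1.045 + 0.89·1.364 = 4.5057.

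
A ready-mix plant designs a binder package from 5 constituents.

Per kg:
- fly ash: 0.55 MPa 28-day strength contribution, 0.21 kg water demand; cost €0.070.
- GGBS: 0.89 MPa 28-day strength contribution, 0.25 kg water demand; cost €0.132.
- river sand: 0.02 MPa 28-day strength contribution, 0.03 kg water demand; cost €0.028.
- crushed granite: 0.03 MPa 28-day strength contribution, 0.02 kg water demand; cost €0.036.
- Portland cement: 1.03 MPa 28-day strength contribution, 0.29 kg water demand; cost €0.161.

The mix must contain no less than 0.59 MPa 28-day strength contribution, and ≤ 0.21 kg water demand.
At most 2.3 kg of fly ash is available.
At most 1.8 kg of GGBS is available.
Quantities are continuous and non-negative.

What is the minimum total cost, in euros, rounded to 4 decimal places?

Let x1 = kg of fly ash, x2 = kg of GGBS, x3 = kg of river sand, x4 = kg of crushed granite, x5 = kg of Portland cement.
Minimize 0.07x1 + 0.132x2 + 0.028x3 + 0.036x4 + 0.161x5 with:
  0.55x1 + 0.89x2 + 0.02x3 + 0.03x4 + 1.03x5 ≥ 0.59   (28-day strength contribution)
  0.21x1 + 0.25x2 + 0.03x3 + 0.02x4 + 0.29x5 ≤ 0.21   (water demand)
  x1 ≤ 2.3
  x2 ≤ 1.8
  x1, x2, x3, x4, x5 ≥ 0.
The optimal basis is {fly ash, GGBS}; river sand, crushed granite, Portland cement drop out. Binding constraints: 28-day strength contribution and water demand.
Solving gives x1 = 0.7976, x2 = 0.17.
Hence cost = 0.07·0.7976 + 0.132·0.17 = €0.078272.

€0.0783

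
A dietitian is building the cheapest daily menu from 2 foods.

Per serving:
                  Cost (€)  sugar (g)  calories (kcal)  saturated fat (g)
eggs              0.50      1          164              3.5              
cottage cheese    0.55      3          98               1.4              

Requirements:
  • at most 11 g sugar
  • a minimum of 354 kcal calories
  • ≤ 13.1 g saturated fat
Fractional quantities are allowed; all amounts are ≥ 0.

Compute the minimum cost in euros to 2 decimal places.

Let x1 = servings of eggs, x2 = servings of cottage cheese.
Minimize 0.5x1 + 0.55x2 s.t.:
  1x1 + 3x2 ≤ 11   (sugar)
  164x1 + 98x2 ≥ 354   (calories)
  3.5x1 + 1.4x2 ≤ 13.1   (saturated fat)
  x1, x2 ≥ 0.
The minimum-cost mix takes nothing from cottage cheese — only eggs. The calories requirement is met with equality.
That vertex is x1 = 2.159.
Cost = 0.5·2.159 = 1.0795.

€1.08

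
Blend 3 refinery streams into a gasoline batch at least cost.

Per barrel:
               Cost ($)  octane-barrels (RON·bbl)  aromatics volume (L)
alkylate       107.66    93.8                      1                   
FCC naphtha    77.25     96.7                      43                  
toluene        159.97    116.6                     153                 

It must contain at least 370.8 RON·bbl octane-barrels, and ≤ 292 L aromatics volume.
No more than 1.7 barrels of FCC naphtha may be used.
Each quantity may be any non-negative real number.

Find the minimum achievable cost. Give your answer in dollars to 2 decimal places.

$368.23

Let x1 = barrels of alkylate, x2 = barrels of FCC naphtha, x3 = barrels of toluene.
Minimize 107.66x1 + 77.25x2 + 159.97x3 with:
  93.8x1 + 96.7x2 + 116.6x3 ≥ 370.8   (octane-barrels)
  1x1 + 43x2 + 153x3 ≤ 292   (aromatics volume)
  x2 ≤ 1.7
  x1, x2, x3 ≥ 0.
The cheapest feasible vertex uses only alkylate, FCC naphtha; toluene is not used. There the octane-barrels and the FCC naphtha cap constraints are tight.
That vertex is x1 = 2.2005, x2 = 1.7.
Hence cost = 107.66·2.2005 + 77.25·1.7 = $368.2308.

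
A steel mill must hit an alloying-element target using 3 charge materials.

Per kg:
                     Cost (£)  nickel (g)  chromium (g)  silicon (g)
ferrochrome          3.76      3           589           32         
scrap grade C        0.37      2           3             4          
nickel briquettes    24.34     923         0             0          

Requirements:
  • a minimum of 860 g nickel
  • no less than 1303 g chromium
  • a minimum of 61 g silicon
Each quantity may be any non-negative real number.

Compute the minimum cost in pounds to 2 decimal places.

£30.82

Let x1 = kg of ferrochrome, x2 = kg of scrap grade C, x3 = kg of nickel briquettes.
Minimize 3.76x1 + 0.37x2 + 24.34x3 subject to:
  3x1 + 2x2 + 923x3 ≥ 860   (nickel)
  589x1 + 3x2 ≥ 1303   (chromium)
  32x1 + 4x2 ≥ 61   (silicon)
  x1, x2, x3 ≥ 0.
The minimum-cost mix takes nothing from scrap grade C — only ferrochrome, nickel briquettes. The nickel and chromium requirements are met with equality.
That vertex is x1 = 2.212, x3 = 0.9246.
Objective = 3.76·2.212 + 24.34·0.9246 = 30.8219.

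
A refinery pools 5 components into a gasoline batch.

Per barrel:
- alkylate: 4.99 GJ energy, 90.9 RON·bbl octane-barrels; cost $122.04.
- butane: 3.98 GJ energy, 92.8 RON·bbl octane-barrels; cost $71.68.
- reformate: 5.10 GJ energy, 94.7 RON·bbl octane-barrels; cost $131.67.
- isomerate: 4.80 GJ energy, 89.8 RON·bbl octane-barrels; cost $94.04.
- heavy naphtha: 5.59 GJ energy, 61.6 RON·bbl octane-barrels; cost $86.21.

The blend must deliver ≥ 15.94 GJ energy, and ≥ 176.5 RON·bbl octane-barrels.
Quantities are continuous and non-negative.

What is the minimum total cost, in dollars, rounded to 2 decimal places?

Treat it as an LP. Let x1 = barrels of alkylate, x2 = barrels of butane, x3 = barrels of reformate, x4 = barrels of isomerate, x5 = barrels of heavy naphtha.
Minimize 122.04x1 + 71.68x2 + 131.67x3 + 94.04x4 + 86.21x5 subject to:
  4.99x1 + 3.98x2 + 5.1x3 + 4.8x4 + 5.59x5 ≥ 15.94   (energy)
  90.9x1 + 92.8x2 + 94.7x3 + 89.8x4 + 61.6x5 ≥ 176.5   (octane-barrels)
  x1, x2, x3, x4, x5 ≥ 0.
The cheapest feasible vertex uses only butane, heavy naphtha; alkylate, reformate, isomerate are not used. The energy and octane-barrels requirements are met with equality.
So butane = 0.017293 barrels, heavy naphtha = 2.8392 barrels.
Cost = 71.68·0.017293 + 86.21·2.8392 = 246.0070.

$246.01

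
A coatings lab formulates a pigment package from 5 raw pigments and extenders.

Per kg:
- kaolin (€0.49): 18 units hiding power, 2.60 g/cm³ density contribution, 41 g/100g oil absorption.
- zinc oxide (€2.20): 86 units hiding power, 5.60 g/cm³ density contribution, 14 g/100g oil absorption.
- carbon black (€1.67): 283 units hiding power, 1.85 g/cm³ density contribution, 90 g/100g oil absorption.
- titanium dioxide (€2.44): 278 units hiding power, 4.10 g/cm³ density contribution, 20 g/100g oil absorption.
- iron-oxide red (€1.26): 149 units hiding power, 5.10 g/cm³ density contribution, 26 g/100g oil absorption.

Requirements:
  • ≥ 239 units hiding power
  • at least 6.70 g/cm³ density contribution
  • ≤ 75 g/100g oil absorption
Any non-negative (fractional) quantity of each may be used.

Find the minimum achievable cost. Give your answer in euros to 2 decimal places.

This is a linear program. Let x1 = kg of kaolin, x2 = kg of zinc oxide, x3 = kg of carbon black, x4 = kg of titanium dioxide, x5 = kg of iron-oxide red.
Minimise 0.49x1 + 2.2x2 + 1.67x3 + 2.44x4 + 1.26x5 s.t.:
  18x1 + 86x2 + 283x3 + 278x4 + 149x5 ≥ 239   (hiding power)
  2.6x1 + 5.6x2 + 1.85x3 + 4.1x4 + 5.1x5 ≥ 6.7   (density contribution)
  41x1 + 14x2 + 90x3 + 20x4 + 26x5 ≤ 75   (oil absorption)
  x1, x2, x3, x4, x5 ≥ 0.
At the optimum only carbon black, iron-oxide red are positive (kaolin, zinc oxide, titanium dioxide = 0). The hiding power and density contribution requirements are met with equality.
Optimal quantities: carbon black = 0.1889 kg, iron-oxide red = 1.245 kg.
Objective = 1.67·0.1889 + 1.26·1.245 = 1.8842.

€1.88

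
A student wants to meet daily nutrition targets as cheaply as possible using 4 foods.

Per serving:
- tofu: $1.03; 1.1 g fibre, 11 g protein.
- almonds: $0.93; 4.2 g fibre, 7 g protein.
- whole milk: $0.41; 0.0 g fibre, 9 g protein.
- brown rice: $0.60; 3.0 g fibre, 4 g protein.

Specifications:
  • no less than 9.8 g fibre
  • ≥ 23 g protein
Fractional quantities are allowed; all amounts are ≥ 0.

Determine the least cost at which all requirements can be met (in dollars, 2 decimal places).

Set it up as a linear program. Let x1 = servings of tofu, x2 = servings of almonds, x3 = servings of whole milk, x4 = servings of brown rice.
Minimise 1.03x1 + 0.93x2 + 0.41x3 + 0.6x4 s.t.:
  1.1x1 + 4.2x2 + 3x4 ≥ 9.8   (fibre)
  11x1 + 7x2 + 9x3 + 4x4 ≥ 23   (protein)
  x1, x2, x3, x4 ≥ 0.
At the optimum only whole milk, brown rice are positive (tofu, almonds = 0). The fibre and protein requirements are met with equality.
That vertex is x3 = 1.104, x4 = 3.267.
Objective = 0.41·1.104 + 0.6·3.267 = 2.4128.

$2.41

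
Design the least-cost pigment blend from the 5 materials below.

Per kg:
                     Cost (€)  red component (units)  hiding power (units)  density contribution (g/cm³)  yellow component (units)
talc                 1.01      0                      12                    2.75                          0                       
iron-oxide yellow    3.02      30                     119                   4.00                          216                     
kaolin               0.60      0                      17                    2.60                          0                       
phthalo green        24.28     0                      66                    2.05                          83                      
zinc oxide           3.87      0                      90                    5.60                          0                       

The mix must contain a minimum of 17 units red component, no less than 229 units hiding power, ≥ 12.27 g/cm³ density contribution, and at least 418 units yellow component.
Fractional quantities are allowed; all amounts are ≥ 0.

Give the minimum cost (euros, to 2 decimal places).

This is a linear program. Let x1 = kg of talc, x2 = kg of iron-oxide yellow, x3 = kg of kaolin, x4 = kg of phthalo green, x5 = kg of zinc oxide.
Minimize 1.01x1 + 3.02x2 + 0.6x3 + 24.28x4 + 3.87x5 with:
  30x2 ≥ 17   (red component)
  12x1 + 119x2 + 17x3 + 66x4 + 90x5 ≥ 229   (hiding power)
  2.75x1 + 4x2 + 2.6x3 + 2.05x4 + 5.6x5 ≥ 12.27   (density contribution)
  216x2 + 83x4 ≥ 418   (yellow component)
  x1, x2, x3, x4, x5 ≥ 0.
The optimal basis is {iron-oxide yellow, kaolin}; talc, phthalo green, zinc oxide drop out. Binding constraints: density contribution and yellow component.
Optimal quantities: iron-oxide yellow = 1.935 kg, kaolin = 1.742 kg.
Hence cost = 3.02·1.935 + 0.6·1.742 = €6.8889.

€6.89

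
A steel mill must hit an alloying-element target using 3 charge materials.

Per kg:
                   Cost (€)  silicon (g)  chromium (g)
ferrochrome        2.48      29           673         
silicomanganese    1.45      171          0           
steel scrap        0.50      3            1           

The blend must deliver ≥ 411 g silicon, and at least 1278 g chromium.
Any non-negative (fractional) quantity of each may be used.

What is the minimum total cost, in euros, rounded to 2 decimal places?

Let x1 = kg of ferrochrome, x2 = kg of silicomanganese, x3 = kg of steel scrap.
Minimize 2.48x1 + 1.45x2 + 0.5x3 subject to:
  29x1 + 171x2 + 3x3 ≥ 411   (silicon)
  673x1 + 1x3 ≥ 1278   (chromium)
  x1, x2, x3 ≥ 0.
The optimal basis is {ferrochrome, silicomanganese}; steel scrap drops out. The silicon and chromium requirements are met with equality.
So ferrochrome = 1.899 kg, silicomanganese = 2.081 kg.
Cost = 2.48·1.899 + 1.45·2.081 = 7.7270.

€7.73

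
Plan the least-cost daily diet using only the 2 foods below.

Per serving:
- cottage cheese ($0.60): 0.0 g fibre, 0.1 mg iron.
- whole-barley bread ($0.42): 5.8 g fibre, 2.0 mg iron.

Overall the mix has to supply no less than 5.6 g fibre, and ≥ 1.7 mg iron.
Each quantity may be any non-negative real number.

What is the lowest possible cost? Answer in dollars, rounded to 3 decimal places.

Let x1 = servings of cottage cheese, x2 = servings of whole-barley bread.
min 0.6x1 + 0.42x2 with:
  5.8x2 ≥ 5.6   (fibre)
  0.1x1 + 2x2 ≥ 1.7   (iron)
  x1, x2 ≥ 0.
The minimum-cost mix takes nothing from cottage cheese — only whole-barley bread. The fibre requirement is met with equality.
Optimal quantities: whole-barley bread = 0.9655 servings.
Cost = 0.42·0.9655 = 0.40551.

$0.406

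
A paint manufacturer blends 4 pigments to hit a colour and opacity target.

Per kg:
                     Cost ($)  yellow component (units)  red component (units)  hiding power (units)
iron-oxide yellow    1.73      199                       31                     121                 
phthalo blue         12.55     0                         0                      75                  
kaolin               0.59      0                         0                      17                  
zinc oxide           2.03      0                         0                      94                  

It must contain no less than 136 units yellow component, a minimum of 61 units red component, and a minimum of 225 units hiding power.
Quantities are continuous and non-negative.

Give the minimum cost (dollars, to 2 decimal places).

$3.40

Treat it as an LP. Let x1 = kg of iron-oxide yellow, x2 = kg of phthalo blue, x3 = kg of kaolin, x4 = kg of zinc oxide.
min 1.73x1 + 12.55x2 + 0.59x3 + 2.03x4 s.t.:
  199x1 ≥ 136   (yellow component)
  31x1 ≥ 61   (red component)
  121x1 + 75x2 + 17x3 + 94x4 ≥ 225   (hiding power)
  x1, x2, x3, x4 ≥ 0.
The optimal basis is {iron-oxide yellow}; phthalo blue, kaolin, zinc oxide drop out. The red component requirement is met with equality.
Optimal quantities: iron-oxide yellow = 1.968 kg.
Total cost: 1.73·1.968 = 3.4046.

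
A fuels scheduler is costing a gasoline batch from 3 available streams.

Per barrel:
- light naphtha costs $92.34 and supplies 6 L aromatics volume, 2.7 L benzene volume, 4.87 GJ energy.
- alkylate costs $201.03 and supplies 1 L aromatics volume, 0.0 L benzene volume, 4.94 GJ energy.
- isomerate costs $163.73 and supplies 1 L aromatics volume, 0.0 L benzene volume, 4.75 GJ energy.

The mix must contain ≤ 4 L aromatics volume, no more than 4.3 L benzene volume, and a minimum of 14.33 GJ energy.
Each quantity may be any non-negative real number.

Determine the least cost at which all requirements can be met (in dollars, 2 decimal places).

Treat it as an LP. Let x1 = barrels of light naphtha, x2 = barrels of alkylate, x3 = barrels of isomerate.
Minimise 92.34x1 + 201.03x2 + 163.73x3 s.t.:
  6x1 + 1x2 + 1x3 ≤ 4   (aromatics volume)
  2.7x1 ≤ 4.3   (benzene volume)
  4.87x1 + 4.94x2 + 4.75x3 ≥ 14.33   (energy)
  x1, x2, x3 ≥ 0.
The cheapest feasible vertex uses only light naphtha, isomerate; alkylate is not used. Binding constraints: aromatics volume and energy.
Optimal quantities: light naphtha = 0.19763 barrels, isomerate = 2.8142 barrels.
Cost = 92.34·0.19763 + 163.73·2.8142 = 479.0181.

$479.02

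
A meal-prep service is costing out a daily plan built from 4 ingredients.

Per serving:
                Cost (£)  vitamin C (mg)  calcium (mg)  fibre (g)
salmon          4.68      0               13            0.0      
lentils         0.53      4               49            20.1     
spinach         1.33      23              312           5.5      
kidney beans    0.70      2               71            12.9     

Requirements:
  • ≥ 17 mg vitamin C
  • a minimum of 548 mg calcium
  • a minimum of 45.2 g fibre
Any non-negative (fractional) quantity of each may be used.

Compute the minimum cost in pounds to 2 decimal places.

£2.93

Treat it as an LP. Let x1 = servings of salmon, x2 = servings of lentils, x3 = servings of spinach, x4 = servings of kidney beans.
Minimize 4.68x1 + 0.53x2 + 1.33x3 + 0.7x4 with:
  4x2 + 23x3 + 2x4 ≥ 17   (vitamin C)
  13x1 + 49x2 + 312x3 + 71x4 ≥ 548   (calcium)
  20.1x2 + 5.5x3 + 12.9x4 ≥ 45.2   (fibre)
  x1, x2, x3, x4 ≥ 0.
The cheapest feasible vertex uses only lentils, spinach; salmon, kidney beans are not used. The calcium and fibre requirements are met with equality.
Solving gives x2 = 1.848, x3 = 1.466.
Total cost: 0.53·1.848 + 1.33·1.466 = 2.9292.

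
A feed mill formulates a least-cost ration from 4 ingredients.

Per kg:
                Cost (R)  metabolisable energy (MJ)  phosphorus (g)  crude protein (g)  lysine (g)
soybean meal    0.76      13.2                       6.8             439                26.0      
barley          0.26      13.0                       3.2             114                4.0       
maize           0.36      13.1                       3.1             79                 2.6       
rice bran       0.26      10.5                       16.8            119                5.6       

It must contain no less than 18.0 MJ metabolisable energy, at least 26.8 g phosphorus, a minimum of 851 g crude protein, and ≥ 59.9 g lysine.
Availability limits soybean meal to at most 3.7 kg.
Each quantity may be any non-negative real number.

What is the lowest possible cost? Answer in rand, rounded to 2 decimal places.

Let x1 = kg of soybean meal, x2 = kg of barley, x3 = kg of maize, x4 = kg of rice bran.
min 0.76x1 + 0.26x2 + 0.36x3 + 0.26x4 subject to:
  13.2x1 + 13x2 + 13.1x3 + 10.5x4 ≥ 18   (metabolisable energy)
  6.8x1 + 3.2x2 + 3.1x3 + 16.8x4 ≥ 26.8   (phosphorus)
  439x1 + 114x2 + 79x3 + 119x4 ≥ 851   (crude protein)
  26x1 + 4x2 + 2.6x3 + 5.6x4 ≥ 59.9   (lysine)
  x1 ≤ 3.7
  x1, x2, x3, x4 ≥ 0.
The cheapest feasible vertex uses only soybean meal, rice bran; barley, maize are not used. Binding constraints: phosphorus and lysine.
So soybean meal = 2.147 kg, rice bran = 0.726 kg.
Cost = 0.76·2.147 + 0.26·0.726 = 1.8205.

R1.82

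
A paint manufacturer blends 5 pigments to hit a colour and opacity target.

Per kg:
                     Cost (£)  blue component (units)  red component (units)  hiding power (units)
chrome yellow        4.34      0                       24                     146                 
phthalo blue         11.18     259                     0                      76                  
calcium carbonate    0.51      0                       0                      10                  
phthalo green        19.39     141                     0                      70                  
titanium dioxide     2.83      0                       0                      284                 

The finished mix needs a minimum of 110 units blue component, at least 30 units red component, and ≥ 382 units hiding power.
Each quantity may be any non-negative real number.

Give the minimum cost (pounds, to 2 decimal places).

£11.84

Let x1 = kg of chrome yellow, x2 = kg of phthalo blue, x3 = kg of calcium carbonate, x4 = kg of phthalo green, x5 = kg of titanium dioxide.
min 4.34x1 + 11.18x2 + 0.51x3 + 19.39x4 + 2.83x5 subject to:
  259x2 + 141x4 ≥ 110   (blue component)
  24x1 ≥ 30   (red component)
  146x1 + 76x2 + 10x3 + 70x4 + 284x5 ≥ 382   (hiding power)
  x1, x2, x3, x4, x5 ≥ 0.
The optimal basis is {chrome yellow, phthalo blue, titanium dioxide}; calcium carbonate, phthalo green drop out. There the blue component, red component, hiding power constraints are tight.
Solving gives x1 = 1.25, x2 = 0.4247, x5 = 0.5888.
Hence cost = 4.34·1.25 + 11.18·0.4247 + 2.83·0.5888 = £11.8395.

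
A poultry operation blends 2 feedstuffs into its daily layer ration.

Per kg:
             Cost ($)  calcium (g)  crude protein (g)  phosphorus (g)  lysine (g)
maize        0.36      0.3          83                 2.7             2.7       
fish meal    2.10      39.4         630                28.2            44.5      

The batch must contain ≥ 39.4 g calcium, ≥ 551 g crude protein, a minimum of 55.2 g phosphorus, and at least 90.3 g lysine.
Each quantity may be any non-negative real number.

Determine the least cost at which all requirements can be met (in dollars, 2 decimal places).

Let x1 = kg of maize, x2 = kg of fish meal.
Minimize 0.36x1 + 2.1x2 subject to:
  0.3x1 + 39.4x2 ≥ 39.4   (calcium)
  83x1 + 630x2 ≥ 551   (crude protein)
  2.7x1 + 28.2x2 ≥ 55.2   (phosphorus)
  2.7x1 + 44.5x2 ≥ 90.3   (lysine)
  x1, x2 ≥ 0.
The minimum-cost mix takes nothing from maize — only fish meal. The lysine requirement is met with equality.
Optimal quantities: fish meal = 2.029 kg.
Cost = 2.1·2.029 = 4.2609.

$4.26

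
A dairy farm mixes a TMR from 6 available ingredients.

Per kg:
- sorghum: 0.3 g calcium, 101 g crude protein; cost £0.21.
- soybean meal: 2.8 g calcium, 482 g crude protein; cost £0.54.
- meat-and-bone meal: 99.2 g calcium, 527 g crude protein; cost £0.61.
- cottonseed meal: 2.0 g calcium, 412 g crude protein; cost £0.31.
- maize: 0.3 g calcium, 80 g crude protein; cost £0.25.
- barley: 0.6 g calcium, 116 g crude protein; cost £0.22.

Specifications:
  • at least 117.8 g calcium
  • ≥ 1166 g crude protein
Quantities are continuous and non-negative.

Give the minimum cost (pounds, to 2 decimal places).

£1.13

Let x1 = kg of sorghum, x2 = kg of soybean meal, x3 = kg of meat-and-bone meal, x4 = kg of cottonseed meal, x5 = kg of maize, x6 = kg of barley.
Minimise 0.21x1 + 0.54x2 + 0.61x3 + 0.31x4 + 0.25x5 + 0.22x6 subject to:
  0.3x1 + 2.8x2 + 99.2x3 + 2x4 + 0.3x5 + 0.6x6 ≥ 117.8   (calcium)
  101x1 + 482x2 + 527x3 + 412x4 + 80x5 + 116x6 ≥ 1166   (crude protein)
  x1, x2, x3, x4, x5, x6 ≥ 0.
The minimum-cost mix takes nothing from sorghum, soybean meal, maize, barley — only meat-and-bone meal, cottonseed meal. There the calcium and crude protein constraints are tight.
That vertex is x3 = 1.1604, x4 = 1.3458.
Objective = 0.61·1.1604 + 0.31·1.3458 = 1.12504.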